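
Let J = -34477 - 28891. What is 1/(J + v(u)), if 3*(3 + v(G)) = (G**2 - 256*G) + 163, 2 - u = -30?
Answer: -1/65706 ≈ -1.5219e-5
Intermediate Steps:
u = 32 (u = 2 - 1*(-30) = 2 + 30 = 32)
v(G) = 154/3 - 256*G/3 + G**2/3 (v(G) = -3 + ((G**2 - 256*G) + 163)/3 = -3 + (163 + G**2 - 256*G)/3 = -3 + (163/3 - 256*G/3 + G**2/3) = 154/3 - 256*G/3 + G**2/3)
J = -63368
1/(J + v(u)) = 1/(-63368 + (154/3 - 256/3*32 + (1/3)*32**2)) = 1/(-63368 + (154/3 - 8192/3 + (1/3)*1024)) = 1/(-63368 + (154/3 - 8192/3 + 1024/3)) = 1/(-63368 - 2338) = 1/(-65706) = -1/65706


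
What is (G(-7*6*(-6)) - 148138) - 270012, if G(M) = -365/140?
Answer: -11708273/28 ≈ -4.1815e+5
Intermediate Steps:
G(M) = -73/28 (G(M) = -365*1/140 = -73/28)
(G(-7*6*(-6)) - 148138) - 270012 = (-73/28 - 148138) - 270012 = -4147937/28 - 270012 = -11708273/28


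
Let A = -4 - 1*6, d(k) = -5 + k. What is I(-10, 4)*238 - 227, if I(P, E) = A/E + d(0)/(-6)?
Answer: -1871/3 ≈ -623.67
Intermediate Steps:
A = -10 (A = -4 - 6 = -10)
I(P, E) = ⅚ - 10/E (I(P, E) = -10/E + (-5 + 0)/(-6) = -10/E - 5*(-⅙) = -10/E + ⅚ = ⅚ - 10/E)
I(-10, 4)*238 - 227 = (⅚ - 10/4)*238 - 227 = (⅚ - 10*¼)*238 - 227 = (⅚ - 5/2)*238 - 227 = -5/3*238 - 227 = -1190/3 - 227 = -1871/3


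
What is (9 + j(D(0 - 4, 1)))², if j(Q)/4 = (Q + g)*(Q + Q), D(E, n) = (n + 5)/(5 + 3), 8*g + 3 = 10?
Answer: 5625/16 ≈ 351.56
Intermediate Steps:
g = 7/8 (g = -3/8 + (⅛)*10 = -3/8 + 5/4 = 7/8 ≈ 0.87500)
D(E, n) = 5/8 + n/8 (D(E, n) = (5 + n)/8 = (5 + n)*(⅛) = 5/8 + n/8)
j(Q) = 8*Q*(7/8 + Q) (j(Q) = 4*((Q + 7/8)*(Q + Q)) = 4*((7/8 + Q)*(2*Q)) = 4*(2*Q*(7/8 + Q)) = 8*Q*(7/8 + Q))
(9 + j(D(0 - 4, 1)))² = (9 + (5/8 + (⅛)*1)*(7 + 8*(5/8 + (⅛)*1)))² = (9 + (5/8 + ⅛)*(7 + 8*(5/8 + ⅛)))² = (9 + 3*(7 + 8*(¾))/4)² = (9 + 3*(7 + 6)/4)² = (9 + (¾)*13)² = (9 + 39/4)² = (75/4)² = 5625/16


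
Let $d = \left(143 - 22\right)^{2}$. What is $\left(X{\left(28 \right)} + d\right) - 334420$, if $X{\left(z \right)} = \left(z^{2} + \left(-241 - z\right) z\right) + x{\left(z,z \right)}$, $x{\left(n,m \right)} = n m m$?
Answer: $-304575$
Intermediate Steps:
$x{\left(n,m \right)} = n m^{2}$
$d = 14641$ ($d = 121^{2} = 14641$)
$X{\left(z \right)} = z^{2} + z^{3} + z \left(-241 - z\right)$ ($X{\left(z \right)} = \left(z^{2} + \left(-241 - z\right) z\right) + z z^{2} = \left(z^{2} + z \left(-241 - z\right)\right) + z^{3} = z^{2} + z^{3} + z \left(-241 - z\right)$)
$\left(X{\left(28 \right)} + d\right) - 334420 = \left(28 \left(-241 + 28^{2}\right) + 14641\right) - 334420 = \left(28 \left(-241 + 784\right) + 14641\right) - 334420 = \left(28 \cdot 543 + 14641\right) - 334420 = \left(15204 + 14641\right) - 334420 = 29845 - 334420 = -304575$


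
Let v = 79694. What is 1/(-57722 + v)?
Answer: 1/21972 ≈ 4.5512e-5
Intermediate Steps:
1/(-57722 + v) = 1/(-57722 + 79694) = 1/21972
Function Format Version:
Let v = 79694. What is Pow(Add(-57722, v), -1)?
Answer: Rational(1, 21972) ≈ 4.5512e-5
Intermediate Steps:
Pow(Add(-57722, v), -1) = Pow(Add(-57722, 79694), -1) = Pow(21972, -1) = Rational(1, 21972)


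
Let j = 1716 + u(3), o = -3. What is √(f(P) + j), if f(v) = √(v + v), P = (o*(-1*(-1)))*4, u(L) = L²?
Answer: √(1725 + 2*I*√6) ≈ 41.533 + 0.059*I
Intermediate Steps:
P = -12 (P = -(-3)*(-1)*4 = -3*1*4 = -3*4 = -12)
f(v) = √2*√v (f(v) = √(2*v) = √2*√v)
j = 1725 (j = 1716 + 3² = 1716 + 9 = 1725)
√(f(P) + j) = √(√2*√(-12) + 1725) = √(√2*(2*I*√3) + 1725) = √(2*I*√6 + 1725) = √(1725 + 2*I*√6)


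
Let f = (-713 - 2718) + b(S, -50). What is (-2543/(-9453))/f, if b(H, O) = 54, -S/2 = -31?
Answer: -2543/31922781 ≈ -7.9661e-5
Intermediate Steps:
S = 62 (S = -2*(-31) = 62)
f = -3377 (f = (-713 - 2718) + 54 = -3431 + 54 = -3377)
(-2543/(-9453))/f = -2543/(-9453)/(-3377) = -2543*(-1/9453)*(-1/3377) = (2543/9453)*(-1/3377) = -2543/31922781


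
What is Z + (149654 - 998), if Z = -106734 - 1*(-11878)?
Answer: 53800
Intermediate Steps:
Z = -94856 (Z = -106734 + 11878 = -94856)
Z + (149654 - 998) = -94856 + (149654 - 998) = -94856 + 148656 = 53800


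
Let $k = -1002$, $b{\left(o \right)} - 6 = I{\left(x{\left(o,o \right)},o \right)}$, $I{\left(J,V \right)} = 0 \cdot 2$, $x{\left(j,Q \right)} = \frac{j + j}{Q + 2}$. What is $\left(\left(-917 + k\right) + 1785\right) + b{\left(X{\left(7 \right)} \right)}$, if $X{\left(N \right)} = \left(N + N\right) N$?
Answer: $-128$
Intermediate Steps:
$x{\left(j,Q \right)} = \frac{2 j}{2 + Q}$
$I{\left(J,V \right)} = 0$
$X{\left(N \right)} = 2 N^{2}$ ($X{\left(N \right)} = 2 N N = 2 N^{2}$)
$b{\left(o \right)} = 6$ ($b{\left(o \right)} = 6 + 0 = 6$)
$\left(\left(-917 + k\right) + 1785\right) + b{\left(X{\left(7 \right)} \right)} = \left(\left(-917 - 1002\right) + 1785\right) + 6 = \left(-1919 + 1785\right) + 6 = -134 + 6 = -128$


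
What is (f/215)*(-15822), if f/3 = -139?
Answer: 6597774/215 ≈ 30687.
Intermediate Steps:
f = -417 (f = 3*(-139) = -417)
(f/215)*(-15822) = -417/215*(-15822) = 6597774/215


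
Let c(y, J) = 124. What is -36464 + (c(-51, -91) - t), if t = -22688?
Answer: -13652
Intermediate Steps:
-36464 + (c(-51, -91) - t) = -36464 + (124 - 1*(-22688)) = -36464 + (124 + 22688) = -36464 + 22812 = -13652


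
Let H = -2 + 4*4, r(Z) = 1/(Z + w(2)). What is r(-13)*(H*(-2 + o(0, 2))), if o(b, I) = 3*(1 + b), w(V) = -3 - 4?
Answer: -7/10 ≈ -0.70000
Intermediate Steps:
w(V) = -7
r(Z) = 1/(-7 + Z) (r(Z) = 1/(Z - 7) = 1/(-7 + Z))
o(b, I) = 3 + 3*b
H = 14 (H = -2 + 16 = 14)
r(-13)*(H*(-2 + o(0, 2))) = (14*(-2 + (3 + 3*0)))/(-7 - 13) = (14*(-2 + (3 + 0)))/(-20) = -7*(-2 + 3)/10 = -7/10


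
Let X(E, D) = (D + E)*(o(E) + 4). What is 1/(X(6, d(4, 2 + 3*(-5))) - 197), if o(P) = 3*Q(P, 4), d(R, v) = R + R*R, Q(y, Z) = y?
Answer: 1/375 ≈ 0.0026667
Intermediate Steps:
d(R, v) = R + R**2
o(P) = 3*P
X(E, D) = (4 + 3*E)*(D + E) (X(E, D) = (D + E)*(3*E + 4) = (D + E)*(4 + 3*E) = (4 + 3*E)*(D + E))
1/(X(6, d(4, 2 + 3*(-5))) - 197) = 1/((3*6**2 + 4*(4*(1 + 4)) + 4*6 + 3*(4*(1 + 4))*6) - 197) = 1/((3*36 + 4*(4*5) + 24 + 3*(4*5)*6) - 197) = 1/((108 + 4*20 + 24 + 3*20*6) - 197) = 1/((108 + 80 + 24 + 360) - 197) = 1/(572 - 197) = 1/375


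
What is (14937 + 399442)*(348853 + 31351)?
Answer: 157548553316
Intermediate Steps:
(14937 + 399442)*(348853 + 31351) = 414379*380204 = 157548553316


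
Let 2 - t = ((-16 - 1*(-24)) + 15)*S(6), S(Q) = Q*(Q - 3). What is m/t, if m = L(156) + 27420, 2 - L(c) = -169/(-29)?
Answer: -795069/11948 ≈ -66.544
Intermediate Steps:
S(Q) = Q*(-3 + Q)
L(c) = -111/29 (L(c) = 2 - (-169)/(-29) = 2 - (-169)*(-1)/29 = 2 - 1*169/29 = 2 - 169/29 = -111/29)
t = -412 (t = 2 - ((-16 - 1*(-24)) + 15)*6*(-3 + 6) = 2 - ((-16 + 24) + 15)*6*3 = 2 - (8 + 15)*18 = 2 - 23*18 = 2 - 1*414 = 2 - 414 = -412)
m = 795069/29 (m = -111/29 + 27420 = 795069/29 ≈ 27416.)
m/t = (795069/29)/(-412) = (795069/29)*(-1/412) = -795069/11948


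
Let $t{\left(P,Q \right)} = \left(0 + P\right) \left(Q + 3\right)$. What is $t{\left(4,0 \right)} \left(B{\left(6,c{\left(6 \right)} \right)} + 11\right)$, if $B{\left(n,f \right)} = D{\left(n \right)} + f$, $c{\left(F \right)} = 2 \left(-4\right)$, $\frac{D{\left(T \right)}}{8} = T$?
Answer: $612$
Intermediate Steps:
$D{\left(T \right)} = 8 T$
$c{\left(F \right)} = -8$
$t{\left(P,Q \right)} = P \left(3 + Q\right)$
$B{\left(n,f \right)} = f + 8 n$ ($B{\left(n,f \right)} = 8 n + f = f + 8 n$)
$t{\left(4,0 \right)} \left(B{\left(6,c{\left(6 \right)} \right)} + 11\right) = 4 \left(3 + 0\right) \left(\left(-8 + 8 \cdot 6\right) + 11\right) = 4 \cdot 3 \left(\left(-8 + 48\right) + 11\right) = 12 \left(40 + 11\right) = 12 \cdot 51 = 612$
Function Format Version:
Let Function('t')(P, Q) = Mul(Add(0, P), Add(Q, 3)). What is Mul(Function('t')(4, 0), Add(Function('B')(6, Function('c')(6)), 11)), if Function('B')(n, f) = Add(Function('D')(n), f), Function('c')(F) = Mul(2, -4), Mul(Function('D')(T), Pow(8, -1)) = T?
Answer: 612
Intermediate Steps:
Function('D')(T) = Mul(8, T)
Function('c')(F) = -8
Function('t')(P, Q) = Mul(P, Add(3, Q))
Function('B')(n, f) = Add(f, Mul(8, n)) (Function('B')(n, f) = Add(Mul(8, n), f) = Add(f, Mul(8, n)))
Mul(Function('t')(4, 0), Add(Function('B')(6, Function('c')(6)), 11)) = Mul(Mul(4, Add(3, 0)), Add(Add(-8, Mul(8, 6)), 11)) = Mul(Mul(4, 3), Add(Add(-8, 48), 11)) = Mul(12, Add(40, 11)) = Mul(12, 51) = 612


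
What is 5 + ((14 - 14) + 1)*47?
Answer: 52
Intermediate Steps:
5 + ((14 - 14) + 1)*47 = 5 + (0 + 1)*47 = 5 + 1*47 = 5 + 47 = 52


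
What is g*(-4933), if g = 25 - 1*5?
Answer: -98660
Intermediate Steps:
g = 20 (g = 25 - 5 = 20)
g*(-4933) = 20*(-4933) = -98660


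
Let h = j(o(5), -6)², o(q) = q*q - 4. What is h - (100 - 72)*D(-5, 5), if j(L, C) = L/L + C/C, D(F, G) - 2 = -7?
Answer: 144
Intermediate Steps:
o(q) = -4 + q² (o(q) = q² - 4 = -4 + q²)
D(F, G) = -5 (D(F, G) = 2 - 7 = -5)
j(L, C) = 2 (j(L, C) = 1 + 1 = 2)
h = 4 (h = 2² = 4)
h - (100 - 72)*D(-5, 5) = 4 - (100 - 72)*(-5) = 4 - 28*(-5) = 4 - 1*(-140) = 4 + 140 = 144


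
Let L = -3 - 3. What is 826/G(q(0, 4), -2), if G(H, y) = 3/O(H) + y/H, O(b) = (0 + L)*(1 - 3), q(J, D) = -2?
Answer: 3304/5 ≈ 660.80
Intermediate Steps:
L = -6
O(b) = 12 (O(b) = (0 - 6)*(1 - 3) = -6*(-2) = 12)
G(H, y) = 1/4 + y/H (G(H, y) = 3/12 + y/H = 3*(1/12) + y/H = 1/4 + y/H)
826/G(q(0, 4), -2) = 826/(((-2 + (1/4)*(-2))/(-2))) = 826/((-(-2 - 1/2)/2)) = 826/((-1/2*(-5/2))) = 826/(5/4) = 826*(4/5) = 3304/5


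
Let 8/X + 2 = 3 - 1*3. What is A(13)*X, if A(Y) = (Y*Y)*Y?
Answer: -8788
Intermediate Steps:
X = -4 (X = 8/(-2 + (3 - 1*3)) = 8/(-2 + (3 - 3)) = 8/(-2 + 0) = 8/(-2) = 8*(-½) = -4)
A(Y) = Y³ (A(Y) = Y²*Y = Y³)
A(13)*X = 13³*(-4) = 2197*(-4) = -8788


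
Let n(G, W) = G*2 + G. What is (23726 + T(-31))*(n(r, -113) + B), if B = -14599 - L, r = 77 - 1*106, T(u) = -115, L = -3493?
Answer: -264277923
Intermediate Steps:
r = -29 (r = 77 - 106 = -29)
n(G, W) = 3*G (n(G, W) = 2*G + G = 3*G)
B = -11106 (B = -14599 - 1*(-3493) = -14599 + 3493 = -11106)
(23726 + T(-31))*(n(r, -113) + B) = (23726 - 115)*(3*(-29) - 11106) = 23611*(-87 - 11106) = 23611*(-11193) = -264277923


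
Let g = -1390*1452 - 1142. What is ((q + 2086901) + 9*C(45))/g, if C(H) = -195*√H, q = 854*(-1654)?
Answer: -674385/2019422 + 5265*√5/2019422 ≈ -0.32812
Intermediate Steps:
q = -1412516
g = -2019422 (g = -2018280 - 1142 = -2019422)
((q + 2086901) + 9*C(45))/g = ((-1412516 + 2086901) + 9*(-585*√5))/(-2019422) = (674385 + 9*(-585*√5))*(-1/2019422) = (674385 - 5265*√5)*(-1/2019422) = -674385/2019422 + 5265*√5/2019422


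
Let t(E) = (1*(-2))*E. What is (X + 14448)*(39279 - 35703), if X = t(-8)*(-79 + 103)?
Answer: 53039232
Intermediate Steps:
t(E) = -2*E
X = 384 (X = (-2*(-8))*(-79 + 103) = 16*24 = 384)
(X + 14448)*(39279 - 35703) = (384 + 14448)*(39279 - 35703) = 14832*3576 = 53039232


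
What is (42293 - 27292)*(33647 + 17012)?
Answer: 759935659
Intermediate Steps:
(42293 - 27292)*(33647 + 17012) = 15001*50659 = 759935659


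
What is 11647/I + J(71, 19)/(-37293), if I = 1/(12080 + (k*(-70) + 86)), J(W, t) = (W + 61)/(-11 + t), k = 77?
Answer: 1962110830053/24862 ≈ 7.8920e+7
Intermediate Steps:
J(W, t) = (61 + W)/(-11 + t)
I = 1/6776 (I = 1/(12080 + (77*(-70) + 86)) = 1/(12080 + (-5390 + 86)) = 1/(12080 - 5304) = 1/6776 ≈ 0.00014758)
11647/I + J(71, 19)/(-37293) = 11647/(1/6776) + ((61 + 71)/(-11 + 19))/(-37293) = 11647*6776 + (132/8)*(-1/37293) = 78920072 + ((1/8)*132)*(-1/37293) = 78920072 + (33/2)*(-1/37293) = 78920072 - 11/24862 = 1962110830053/24862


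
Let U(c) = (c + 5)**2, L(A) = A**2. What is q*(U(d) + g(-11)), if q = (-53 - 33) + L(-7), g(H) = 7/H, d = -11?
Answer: -14393/11 ≈ -1308.5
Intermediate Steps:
U(c) = (5 + c)**2
q = -37 (q = (-53 - 33) + (-7)**2 = -86 + 49 = -37)
q*(U(d) + g(-11)) = -37*((5 - 11)**2 + 7/(-11)) = -37*((-6)**2 + 7*(-1/11)) = -37*(36 - 7/11) = -37*389/11 = -14393/11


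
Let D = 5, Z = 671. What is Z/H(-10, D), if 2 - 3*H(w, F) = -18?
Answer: 2013/20 ≈ 100.65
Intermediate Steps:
H(w, F) = 20/3 (H(w, F) = ⅔ - ⅓*(-18) = ⅔ + 6 = 20/3)
Z/H(-10, D) = 671/(20/3) = 671*(3/20) = 2013/20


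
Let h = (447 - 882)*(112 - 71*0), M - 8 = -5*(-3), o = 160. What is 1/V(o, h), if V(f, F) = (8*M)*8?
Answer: 1/1472 ≈ 0.00067935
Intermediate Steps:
M = 23 (M = 8 - 5*(-3) = 8 + 15 = 23)
h = -48720 (h = -435*(112 + 0) = -435*112 = -48720)
V(f, F) = 1472 (V(f, F) = (8*23)*8 = 184*8 = 1472)
1/V(o, h) = 1/1472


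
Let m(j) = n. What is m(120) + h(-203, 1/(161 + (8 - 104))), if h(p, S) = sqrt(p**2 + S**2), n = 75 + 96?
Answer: 171 + sqrt(174108026)/65 ≈ 374.00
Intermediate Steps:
n = 171
m(j) = 171
h(p, S) = sqrt(S**2 + p**2)
m(120) + h(-203, 1/(161 + (8 - 104))) = 171 + sqrt((1/(161 + (8 - 104)))**2 + (-203)**2) = 171 + sqrt((1/(161 - 96))**2 + 41209) = 171 + sqrt((1/65)**2 + 41209) = 171 + sqrt(1/4225 + 41209) = 171 + sqrt(174108026/4225) = 171 + sqrt(174108026)/65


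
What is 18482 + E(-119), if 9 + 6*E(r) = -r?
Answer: 55501/3 ≈ 18500.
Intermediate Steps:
E(r) = -3/2 - r/6 (E(r) = -3/2 + (-r)/6 = -3/2 - r/6)
18482 + E(-119) = 18482 + (-3/2 - 1/6*(-119)) = 18482 + (-3/2 + 119/6) = 18482 + 55/3 = 55501/3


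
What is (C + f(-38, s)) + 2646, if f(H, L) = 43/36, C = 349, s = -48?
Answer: 107863/36 ≈ 2996.2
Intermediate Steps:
f(H, L) = 43/36 (f(H, L) = 43*(1/36) = 43/36)
(C + f(-38, s)) + 2646 = (349 + 43/36) + 2646 = 12607/36 + 2646 = 107863/36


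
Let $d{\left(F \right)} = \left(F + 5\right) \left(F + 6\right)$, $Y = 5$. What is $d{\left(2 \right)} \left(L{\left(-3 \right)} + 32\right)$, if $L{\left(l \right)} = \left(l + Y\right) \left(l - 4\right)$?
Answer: $1008$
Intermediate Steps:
$d{\left(F \right)} = \left(5 + F\right) \left(6 + F\right)$
$L{\left(l \right)} = \left(-4 + l\right) \left(5 + l\right)$ ($L{\left(l \right)} = \left(l + 5\right) \left(l - 4\right) = \left(5 + l\right) \left(-4 + l\right) = \left(-4 + l\right) \left(5 + l\right)$)
$d{\left(2 \right)} \left(L{\left(-3 \right)} + 32\right) = \left(30 + 2^{2} + 11 \cdot 2\right) \left(\left(-20 - 3 + \left(-3\right)^{2}\right) + 32\right) = \left(30 + 4 + 22\right) \left(\left(-20 - 3 + 9\right) + 32\right) = 56 \left(-14 + 32\right) = 56 \cdot 18 = 1008$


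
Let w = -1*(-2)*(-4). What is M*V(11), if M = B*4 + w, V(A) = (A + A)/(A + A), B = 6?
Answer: 16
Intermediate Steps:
V(A) = 1 (V(A) = (2*A)/((2*A)) = (2*A)*(1/(2*A)) = 1)
w = -8 (w = 2*(-4) = -8)
M = 16 (M = 6*4 - 8 = 24 - 8 = 16)
M*V(11) = 16*1 = 16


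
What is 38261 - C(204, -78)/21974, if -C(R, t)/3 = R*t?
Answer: 420349739/10987 ≈ 38259.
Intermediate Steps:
C(R, t) = -3*R*t
38261 - C(204, -78)/21974 = 38261 - (-3*204*(-78))/21974 = 38261 - 47736/21974 = 38261 - 1*23868/10987 = 38261 - 23868/10987 = 420349739/10987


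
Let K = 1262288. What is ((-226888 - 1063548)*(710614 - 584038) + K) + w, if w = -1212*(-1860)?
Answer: -163334710528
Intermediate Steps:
w = 2254320
((-226888 - 1063548)*(710614 - 584038) + K) + w = ((-226888 - 1063548)*(710614 - 584038) + 1262288) + 2254320 = (-1290436*126576 + 1262288) + 2254320 = (-163338227136 + 1262288) + 2254320 = -163336964848 + 2254320 = -163334710528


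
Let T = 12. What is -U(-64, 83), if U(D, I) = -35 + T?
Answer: 23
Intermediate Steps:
U(D, I) = -23 (U(D, I) = -35 + 12 = -23)
-U(-64, 83) = -1*(-23) = 23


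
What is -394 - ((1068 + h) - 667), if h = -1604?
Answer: 809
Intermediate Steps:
-394 - ((1068 + h) - 667) = -394 - ((1068 - 1604) - 667) = -394 - (-536 - 667) = -394 - 1*(-1203) = -394 + 1203 = 809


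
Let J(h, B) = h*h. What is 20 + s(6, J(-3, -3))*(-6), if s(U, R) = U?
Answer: -16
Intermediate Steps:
J(h, B) = h²
20 + s(6, J(-3, -3))*(-6) = 20 + 6*(-6) = 20 - 36 = -16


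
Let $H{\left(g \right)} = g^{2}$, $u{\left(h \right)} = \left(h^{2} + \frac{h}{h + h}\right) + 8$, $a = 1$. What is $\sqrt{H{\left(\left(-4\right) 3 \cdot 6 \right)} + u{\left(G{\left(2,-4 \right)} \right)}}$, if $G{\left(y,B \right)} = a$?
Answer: $\frac{\sqrt{20774}}{2} \approx 72.066$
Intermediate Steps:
$G{\left(y,B \right)} = 1$
$u{\left(h \right)} = \frac{17}{2} + h^{2}$ ($u{\left(h \right)} = \left(h^{2} + \frac{h}{2 h}\right) + 8 = \left(h^{2} + \frac{1}{2 h} h\right) + 8 = \left(h^{2} + \frac{1}{2}\right) + 8 = \left(\frac{1}{2} + h^{2}\right) + 8 = \frac{17}{2} + h^{2}$)
$\sqrt{H{\left(\left(-4\right) 3 \cdot 6 \right)} + u{\left(G{\left(2,-4 \right)} \right)}} = \sqrt{\left(\left(-4\right) 3 \cdot 6\right)^{2} + \left(\frac{17}{2} + 1^{2}\right)} = \sqrt{\left(\left(-12\right) 6\right)^{2} + \left(\frac{17}{2} + 1\right)} = \sqrt{\left(-72\right)^{2} + \frac{19}{2}} = \sqrt{5184 + \frac{19}{2}} = \sqrt{\frac{10387}{2}} = \frac{\sqrt{20774}}{2}$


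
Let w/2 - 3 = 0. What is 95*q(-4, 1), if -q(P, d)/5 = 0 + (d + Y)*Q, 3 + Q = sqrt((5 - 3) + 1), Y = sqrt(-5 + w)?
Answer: 2850 - 950*sqrt(3) ≈ 1204.6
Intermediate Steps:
w = 6 (w = 6 + 2*0 = 6 + 0 = 6)
Y = 1 (Y = sqrt(-5 + 6) = sqrt(1) = 1)
Q = -3 + sqrt(3) (Q = -3 + sqrt((5 - 3) + 1) = -3 + sqrt(2 + 1) = -3 + sqrt(3) ≈ -1.2680)
q(P, d) = -5*(1 + d)*(-3 + sqrt(3)) (q(P, d) = -5*(0 + (d + 1)*(-3 + sqrt(3))) = -5*(0 + (1 + d)*(-3 + sqrt(3))) = -5*(1 + d)*(-3 + sqrt(3)))
95*q(-4, 1) = 95*(5*(1 + 1)*(3 - sqrt(3))) = 95*(5*2*(3 - sqrt(3))) = 95*(30 - 10*sqrt(3)) = 2850 - 950*sqrt(3)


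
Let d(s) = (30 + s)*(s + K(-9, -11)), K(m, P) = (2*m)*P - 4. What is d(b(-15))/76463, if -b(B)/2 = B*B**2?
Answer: 47080320/76463 ≈ 615.73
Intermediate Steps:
K(m, P) = -4 + 2*P*m (K(m, P) = 2*P*m - 4 = -4 + 2*P*m)
b(B) = -2*B**3 (b(B) = -2*B*B**2 = -2*B**3)
d(s) = (30 + s)*(194 + s) (d(s) = (30 + s)*(s + (-4 + 2*(-11)*(-9))) = (30 + s)*(s + (-4 + 198)) = (30 + s)*(s + 194) = (30 + s)*(194 + s))
d(b(-15))/76463 = (5820 + (-2*(-15)**3)**2 + 224*(-2*(-15)**3))/76463 = (5820 + (-2*(-3375))**2 + 224*(-2*(-3375)))*(1/76463) = (5820 + 6750**2 + 224*6750)*(1/76463) = (5820 + 45562500 + 1512000)*(1/76463) = 47080320*(1/76463) = 47080320/76463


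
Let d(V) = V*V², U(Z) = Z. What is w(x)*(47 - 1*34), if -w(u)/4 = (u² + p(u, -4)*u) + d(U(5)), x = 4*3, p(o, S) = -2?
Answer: -12740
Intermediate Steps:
x = 12
d(V) = V³
w(u) = -500 - 4*u² + 8*u (w(u) = -4*((u² - 2*u) + 5³) = -4*((u² - 2*u) + 125) = -4*(125 + u² - 2*u) = -500 - 4*u² + 8*u)
w(x)*(47 - 1*34) = (-500 - 4*12² + 8*12)*(47 - 1*34) = (-500 - 4*144 + 96)*(47 - 34) = (-500 - 576 + 96)*13 = -980*13 = -12740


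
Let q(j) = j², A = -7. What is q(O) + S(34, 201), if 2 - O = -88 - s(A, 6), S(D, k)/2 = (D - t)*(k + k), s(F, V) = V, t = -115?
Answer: 129012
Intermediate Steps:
S(D, k) = 4*k*(115 + D) (S(D, k) = 2*((D - 1*(-115))*(k + k)) = 2*((D + 115)*(2*k)) = 2*((115 + D)*(2*k)) = 2*(2*k*(115 + D)) = 4*k*(115 + D))
O = 96 (O = 2 - (-88 - 1*6) = 2 - (-88 - 6) = 2 - 1*(-94) = 2 + 94 = 96)
q(O) + S(34, 201) = 96² + 4*201*(115 + 34) = 9216 + 4*201*149 = 9216 + 119796 = 129012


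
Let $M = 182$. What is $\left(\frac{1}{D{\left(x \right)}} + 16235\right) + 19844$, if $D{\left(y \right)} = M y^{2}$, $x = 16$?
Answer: $\frac{1680992769}{46592} \approx 36079.0$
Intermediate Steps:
$D{\left(y \right)} = 182 y^{2}$
$\left(\frac{1}{D{\left(x \right)}} + 16235\right) + 19844 = \left(\frac{1}{182 \cdot 16^{2}} + 16235\right) + 19844 = \left(\frac{1}{182 \cdot 256} + 16235\right) + 19844 = \left(\frac{1}{46592} + 16235\right) + 19844 = \frac{756421121}{46592} + 19844 = \frac{1680992769}{46592}$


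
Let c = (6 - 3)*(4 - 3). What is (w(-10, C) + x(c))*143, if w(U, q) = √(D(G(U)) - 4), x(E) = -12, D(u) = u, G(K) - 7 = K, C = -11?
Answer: -1716 + 143*I*√7 ≈ -1716.0 + 378.34*I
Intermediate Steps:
G(K) = 7 + K
c = 3 (c = 3*1 = 3)
w(U, q) = √(3 + U) (w(U, q) = √((7 + U) - 4) = √(3 + U))
(w(-10, C) + x(c))*143 = (√(3 - 10) - 12)*143 = (√(-7) - 12)*143 = (I*√7 - 12)*143 = (-12 + I*√7)*143 = -1716 + 143*I*√7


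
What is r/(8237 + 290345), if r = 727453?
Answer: 727453/298582 ≈ 2.4364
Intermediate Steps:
r/(8237 + 290345) = 727453/(8237 + 290345) = 727453/298582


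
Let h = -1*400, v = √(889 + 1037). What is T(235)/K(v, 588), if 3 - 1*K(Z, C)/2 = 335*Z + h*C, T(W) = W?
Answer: 18424235/36736203906 + 78725*√214/36736203906 ≈ 0.00053288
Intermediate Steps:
v = 3*√214 (v = √1926 = 3*√214 ≈ 43.886)
h = -400
K(Z, C) = 6 - 670*Z + 800*C (K(Z, C) = 6 - 2*(335*Z - 400*C) = 6 - 2*(-400*C + 335*Z) = 6 + (-670*Z + 800*C) = 6 - 670*Z + 800*C)
T(235)/K(v, 588) = 235/(6 - 2010*√214 + 800*588) = 235/(6 - 2010*√214 + 470400) = 235/(470406 - 2010*√214)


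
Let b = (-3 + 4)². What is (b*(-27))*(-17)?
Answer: 459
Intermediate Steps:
b = 1 (b = 1² = 1)
(b*(-27))*(-17) = (1*(-27))*(-17) = -27*(-17) = 459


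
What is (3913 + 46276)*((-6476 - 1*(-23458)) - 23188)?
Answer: -311472934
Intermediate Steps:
(3913 + 46276)*((-6476 - 1*(-23458)) - 23188) = 50189*((-6476 + 23458) - 23188) = 50189*(16982 - 23188) = 50189*(-6206) = -311472934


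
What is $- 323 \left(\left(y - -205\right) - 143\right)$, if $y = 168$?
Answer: $-74290$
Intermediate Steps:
$- 323 \left(\left(y - -205\right) - 143\right) = - 323 \left(\left(168 - -205\right) - 143\right) = - 323 \left(\left(168 + 205\right) - 143\right) = - 323 \left(373 - 143\right) = - 323 \cdot 230 = \left(-1\right) 74290 = -74290$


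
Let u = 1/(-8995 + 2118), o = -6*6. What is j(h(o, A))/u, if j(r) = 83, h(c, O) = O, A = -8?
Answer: -570791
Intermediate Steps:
o = -36
u = -1/6877 (u = 1/(-6877) = -1/6877 ≈ -0.00014541)
j(h(o, A))/u = 83/(-1/6877) = 83*(-6877) = -570791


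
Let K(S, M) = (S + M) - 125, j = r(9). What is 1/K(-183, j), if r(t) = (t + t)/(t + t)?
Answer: -1/307 ≈ -0.0032573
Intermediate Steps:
r(t) = 1 (r(t) = (2*t)/((2*t)) = (2*t)*(1/(2*t)) = 1)
j = 1
K(S, M) = -125 + M + S (K(S, M) = (M + S) - 125 = -125 + M + S)
1/K(-183, j) = 1/(-125 + 1 - 183) = 1/(-307) = -1/307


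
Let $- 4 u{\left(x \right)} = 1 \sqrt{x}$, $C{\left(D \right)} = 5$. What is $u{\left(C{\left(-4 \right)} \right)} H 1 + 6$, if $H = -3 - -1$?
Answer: $6 + \frac{\sqrt{5}}{2} \approx 7.118$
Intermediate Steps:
$H = -2$ ($H = -3 + 1 = -2$)
$u{\left(x \right)} = - \frac{\sqrt{x}}{4}$ ($u{\left(x \right)} = - \frac{1 \sqrt{x}}{4} = - \frac{\sqrt{x}}{4}$)
$u{\left(C{\left(-4 \right)} \right)} H 1 + 6 = - \frac{\sqrt{5}}{4} \left(\left(-2\right) 1\right) + 6 = - \frac{\sqrt{5}}{4} \left(-2\right) + 6 = \frac{\sqrt{5}}{2} + 6 = 6 + \frac{\sqrt{5}}{2}$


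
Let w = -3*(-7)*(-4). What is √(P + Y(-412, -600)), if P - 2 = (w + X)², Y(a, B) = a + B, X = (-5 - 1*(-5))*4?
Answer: √6046 ≈ 77.756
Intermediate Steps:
X = 0 (X = (-5 + 5)*4 = 0*4 = 0)
Y(a, B) = B + a
w = -84 (w = 21*(-4) = -84)
P = 7058 (P = 2 + (-84 + 0)² = 2 + (-84)² = 2 + 7056 = 7058)
√(P + Y(-412, -600)) = √(7058 + (-600 - 412)) = √(7058 - 1012) = √6046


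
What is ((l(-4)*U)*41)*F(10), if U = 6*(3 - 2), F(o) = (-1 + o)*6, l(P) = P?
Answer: -53136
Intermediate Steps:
F(o) = -6 + 6*o
U = 6 (U = 6*1 = 6)
((l(-4)*U)*41)*F(10) = (-4*6*41)*(-6 + 6*10) = (-24*41)*(-6 + 60) = -984*54 = -53136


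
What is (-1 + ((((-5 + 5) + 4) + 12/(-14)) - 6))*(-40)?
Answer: 1080/7 ≈ 154.29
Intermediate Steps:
(-1 + ((((-5 + 5) + 4) + 12/(-14)) - 6))*(-40) = (-1 + (((0 + 4) + 12*(-1/14)) - 6))*(-40) = (-1 + ((4 - 6/7) - 6))*(-40) = (-1 + (22/7 - 6))*(-40) = (-1 - 20/7)*(-40) = -27/7*(-40) = 1080/7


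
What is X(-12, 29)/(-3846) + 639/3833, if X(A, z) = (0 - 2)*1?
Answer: 1232630/7370859 ≈ 0.16723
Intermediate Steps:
X(A, z) = -2 (X(A, z) = -2*1 = -2)
X(-12, 29)/(-3846) + 639/3833 = -2/(-3846) + 639/3833 = -2*(-1/3846) + 639*(1/3833) = 1/1923 + 639/3833 = 1232630/7370859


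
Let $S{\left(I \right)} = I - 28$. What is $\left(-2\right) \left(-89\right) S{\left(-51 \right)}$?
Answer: $-14062$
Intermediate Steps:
$S{\left(I \right)} = -28 + I$ ($S{\left(I \right)} = I - 28 = -28 + I$)
$\left(-2\right) \left(-89\right) S{\left(-51 \right)} = \left(-2\right) \left(-89\right) \left(-28 - 51\right) = 178 \left(-79\right) = -14062$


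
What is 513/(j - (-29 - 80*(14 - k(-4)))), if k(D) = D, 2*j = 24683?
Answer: 38/1023 ≈ 0.037146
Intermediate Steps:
j = 24683/2 (j = (½)*24683 = 24683/2 ≈ 12342.)
513/(j - (-29 - 80*(14 - k(-4)))) = 513/(24683/2 - (-29 - 80*(14 - 1*(-4)))) = 513/(24683/2 - (-29 - 80*(14 + 4))) = 513/(24683/2 - (-29 - 80*18)) = 513/(24683/2 - (-29 - 1440)) = 513/(24683/2 - 1*(-1469)) = 513/(24683/2 + 1469) = 513/(27621/2) = 513*(2/27621) = 38/1023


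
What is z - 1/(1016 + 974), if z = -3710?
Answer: -7382901/1990 ≈ -3710.0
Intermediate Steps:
z - 1/(1016 + 974) = -3710 - 1/(1016 + 974) = -3710 - 1/1990 = -7382901/1990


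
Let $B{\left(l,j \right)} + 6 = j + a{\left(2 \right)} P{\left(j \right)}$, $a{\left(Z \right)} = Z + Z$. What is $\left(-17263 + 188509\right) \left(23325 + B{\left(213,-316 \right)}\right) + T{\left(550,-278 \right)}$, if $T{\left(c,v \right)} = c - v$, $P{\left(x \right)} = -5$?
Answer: $3935747646$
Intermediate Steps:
$a{\left(Z \right)} = 2 Z$
$B{\left(l,j \right)} = -26 + j$ ($B{\left(l,j \right)} = -6 + \left(j + 2 \cdot 2 \left(-5\right)\right) = -6 + \left(j + 4 \left(-5\right)\right) = -6 + \left(j - 20\right) = -6 + \left(-20 + j\right) = -26 + j$)
$\left(-17263 + 188509\right) \left(23325 + B{\left(213,-316 \right)}\right) + T{\left(550,-278 \right)} = \left(-17263 + 188509\right) \left(23325 - 342\right) + \left(550 - -278\right) = 171246 \left(23325 - 342\right) + \left(550 + 278\right) = 171246 \cdot 22983 + 828 = 3935746818 + 828 = 3935747646$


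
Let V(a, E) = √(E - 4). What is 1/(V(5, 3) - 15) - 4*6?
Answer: -5439/226 - I/226 ≈ -24.066 - 0.0044248*I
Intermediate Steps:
V(a, E) = √(-4 + E)
1/(V(5, 3) - 15) - 4*6 = 1/(√(-4 + 3) - 15) - 4*6 = 1/(√(-1) - 15) - 24 = 1/(I - 15) - 24 = 1/(-15 + I) - 24 = (-15 - I)/226 - 24 = -24 + (-15 - I)/226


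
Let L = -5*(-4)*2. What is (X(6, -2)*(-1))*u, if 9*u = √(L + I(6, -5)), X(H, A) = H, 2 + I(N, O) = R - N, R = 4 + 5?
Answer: -2*√41/3 ≈ -4.2688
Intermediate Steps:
R = 9
I(N, O) = 7 - N (I(N, O) = -2 + (9 - N) = 7 - N)
L = 40 (L = 20*2 = 40)
u = √41/9 (u = √(40 + (7 - 1*6))/9 = √(40 + (7 - 6))/9 = √(40 + 1)/9 = √41/9 ≈ 0.71146)
(X(6, -2)*(-1))*u = (6*(-1))*(√41/9) = -2*√41/3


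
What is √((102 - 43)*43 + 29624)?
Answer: √32161 ≈ 179.33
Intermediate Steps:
√((102 - 43)*43 + 29624) = √(59*43 + 29624) = √(2537 + 29624) = √32161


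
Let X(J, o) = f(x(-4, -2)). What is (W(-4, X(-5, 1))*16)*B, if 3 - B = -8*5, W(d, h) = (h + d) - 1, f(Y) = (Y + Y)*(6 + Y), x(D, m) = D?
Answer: -14448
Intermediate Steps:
f(Y) = 2*Y*(6 + Y) (f(Y) = (2*Y)*(6 + Y) = 2*Y*(6 + Y))
X(J, o) = -16 (X(J, o) = 2*(-4)*(6 - 4) = 2*(-4)*2 = -16)
W(d, h) = -1 + d + h (W(d, h) = (d + h) - 1 = -1 + d + h)
B = 43 (B = 3 - (-8)*5 = 3 - 1*(-40) = 3 + 40 = 43)
(W(-4, X(-5, 1))*16)*B = ((-1 - 4 - 16)*16)*43 = -21*16*43 = -336*43 = -14448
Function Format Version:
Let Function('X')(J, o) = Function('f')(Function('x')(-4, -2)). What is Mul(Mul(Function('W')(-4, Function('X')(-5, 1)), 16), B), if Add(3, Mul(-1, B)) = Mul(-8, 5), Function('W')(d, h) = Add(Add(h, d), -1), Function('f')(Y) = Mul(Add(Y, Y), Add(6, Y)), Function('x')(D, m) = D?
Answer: -14448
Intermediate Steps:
Function('f')(Y) = Mul(2, Y, Add(6, Y)) (Function('f')(Y) = Mul(Mul(2, Y), Add(6, Y)) = Mul(2, Y, Add(6, Y)))
Function('X')(J, o) = -16 (Function('X')(J, o) = Mul(2, -4, Add(6, -4)) = Mul(2, -4, 2) = -16)
Function('W')(d, h) = Add(-1, d, h) (Function('W')(d, h) = Add(Add(d, h), -1) = Add(-1, d, h))
B = 43 (B = Add(3, Mul(-1, Mul(-8, 5))) = Add(3, Mul(-1, -40)) = Add(3, 40) = 43)
Mul(Mul(Function('W')(-4, Function('X')(-5, 1)), 16), B) = Mul(Mul(Add(-1, -4, -16), 16), 43) = Mul(Mul(-21, 16), 43) = Mul(-336, 43) = -14448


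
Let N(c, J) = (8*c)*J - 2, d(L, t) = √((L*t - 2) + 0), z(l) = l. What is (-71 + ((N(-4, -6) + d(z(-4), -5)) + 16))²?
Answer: 18243 + 810*√2 ≈ 19389.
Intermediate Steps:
d(L, t) = √(-2 + L*t) (d(L, t) = √((-2 + L*t) + 0) = √(-2 + L*t))
N(c, J) = -2 + 8*J*c (N(c, J) = 8*J*c - 2 = -2 + 8*J*c)
(-71 + ((N(-4, -6) + d(z(-4), -5)) + 16))² = (-71 + (((-2 + 8*(-6)*(-4)) + √(-2 - 4*(-5))) + 16))² = (-71 + (((-2 + 192) + √(-2 + 20)) + 16))² = (-71 + ((190 + √18) + 16))² = (-71 + ((190 + 3*√2) + 16))² = (-71 + (206 + 3*√2))² = (135 + 3*√2)²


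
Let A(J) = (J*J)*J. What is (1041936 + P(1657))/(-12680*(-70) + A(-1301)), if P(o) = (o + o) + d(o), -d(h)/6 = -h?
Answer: -1055192/2201186301 ≈ -0.00047937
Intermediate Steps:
A(J) = J³ (A(J) = J²*J = J³)
d(h) = 6*h (d(h) = -(-6)*h = 6*h)
P(o) = 8*o (P(o) = (o + o) + 6*o = 2*o + 6*o = 8*o)
(1041936 + P(1657))/(-12680*(-70) + A(-1301)) = (1041936 + 8*1657)/(-12680*(-70) + (-1301)³) = (1041936 + 13256)/(887600 - 2202073901) = 1055192/(-2201186301) = 1055192*(-1/2201186301) = -1055192/2201186301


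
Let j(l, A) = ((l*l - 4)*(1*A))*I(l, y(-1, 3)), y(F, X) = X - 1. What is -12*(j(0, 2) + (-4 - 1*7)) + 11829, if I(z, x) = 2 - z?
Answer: 12153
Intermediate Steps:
y(F, X) = -1 + X
j(l, A) = A*(-4 + l²)*(2 - l) (j(l, A) = ((l*l - 4)*(1*A))*(2 - l) = ((l² - 4)*A)*(2 - l) = ((-4 + l²)*A)*(2 - l) = (A*(-4 + l²))*(2 - l) = A*(-4 + l²)*(2 - l))
-12*(j(0, 2) + (-4 - 1*7)) + 11829 = -12*(-1*2*(-4 + 0²)*(-2 + 0) + (-4 - 1*7)) + 11829 = -12*(-1*2*(-4 + 0)*(-2) + (-4 - 7)) + 11829 = -12*(-1*2*(-4)*(-2) - 11) + 11829 = -12*(-16 - 11) + 11829 = -12*(-27) + 11829 = 324 + 11829 = 12153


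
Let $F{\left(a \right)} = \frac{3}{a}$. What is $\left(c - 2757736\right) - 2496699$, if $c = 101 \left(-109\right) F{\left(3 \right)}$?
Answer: $-5265444$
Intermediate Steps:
$c = -11009$ ($c = 101 \left(-109\right) \frac{3}{3} = - 11009 \cdot 3 \cdot \frac{1}{3} = \left(-11009\right) 1 = -11009$)
$\left(c - 2757736\right) - 2496699 = \left(-11009 - 2757736\right) - 2496699 = -2768745 - 2496699 = -5265444$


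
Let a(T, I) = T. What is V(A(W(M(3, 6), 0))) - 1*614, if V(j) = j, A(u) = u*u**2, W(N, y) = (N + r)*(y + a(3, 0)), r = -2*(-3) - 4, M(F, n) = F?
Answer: 2761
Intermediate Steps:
r = 2 (r = 6 - 4 = 2)
W(N, y) = (2 + N)*(3 + y) (W(N, y) = (N + 2)*(y + 3) = (2 + N)*(3 + y))
A(u) = u**3
V(A(W(M(3, 6), 0))) - 1*614 = (6 + 2*0 + 3*3 + 3*0)**3 - 1*614 = (6 + 0 + 9 + 0)**3 - 614 = 15**3 - 614 = 3375 - 614 = 2761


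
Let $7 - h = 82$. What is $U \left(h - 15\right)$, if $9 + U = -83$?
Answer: $8280$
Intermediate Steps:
$U = -92$ ($U = -9 - 83 = -92$)
$h = -75$ ($h = 7 - 82 = -75$)
$U \left(h - 15\right) = - 92 \left(-75 - 15\right) = \left(-92\right) \left(-90\right) = 8280$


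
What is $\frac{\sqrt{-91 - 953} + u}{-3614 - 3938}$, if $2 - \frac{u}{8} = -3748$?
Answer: $- \frac{1875}{472} - \frac{3 i \sqrt{29}}{3776} \approx -3.9725 - 0.0042785 i$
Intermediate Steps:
$u = 30000$ ($u = 16 - -29984 = 16 + 29984 = 30000$)
$\frac{\sqrt{-91 - 953} + u}{-3614 - 3938} = \frac{\sqrt{-91 - 953} + 30000}{-3614 - 3938} = \frac{\sqrt{-1044} + 30000}{-7552} = \left(6 i \sqrt{29} + 30000\right) \left(- \frac{1}{7552}\right) = \left(30000 + 6 i \sqrt{29}\right) \left(- \frac{1}{7552}\right) = - \frac{1875}{472} - \frac{3 i \sqrt{29}}{3776}$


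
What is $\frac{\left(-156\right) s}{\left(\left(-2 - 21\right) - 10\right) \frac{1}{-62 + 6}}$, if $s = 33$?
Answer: $-8736$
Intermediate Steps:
$\frac{\left(-156\right) s}{\left(\left(-2 - 21\right) - 10\right) \frac{1}{-62 + 6}} = \frac{\left(-156\right) 33}{\left(\left(-2 - 21\right) - 10\right) \frac{1}{-62 + 6}} = - \frac{5148}{\left(-23 - 10\right) \frac{1}{-56}} = - \frac{5148}{\left(-33\right) \left(- \frac{1}{56}\right)} = - \frac{5148}{\frac{33}{56}} = \left(-5148\right) \frac{56}{33} = -8736$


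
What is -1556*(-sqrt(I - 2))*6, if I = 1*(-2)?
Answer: 18672*I ≈ 18672.0*I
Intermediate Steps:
I = -2
-1556*(-sqrt(I - 2))*6 = -1556*(-sqrt(-2 - 2))*6 = -1556*(-sqrt(-4))*6 = -1556*(-2*I)*6 = -(-18672)*I = 18672*I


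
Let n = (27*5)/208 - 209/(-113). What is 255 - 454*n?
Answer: -10334269/11752 ≈ -879.36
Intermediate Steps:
n = 58727/23504 (n = 135*(1/208) - 209*(-1/113) = 135/208 + 209/113 = 58727/23504 ≈ 2.4986)
255 - 454*n = 255 - 454*58727/23504 = 255 - 13331029/11752 = -10334269/11752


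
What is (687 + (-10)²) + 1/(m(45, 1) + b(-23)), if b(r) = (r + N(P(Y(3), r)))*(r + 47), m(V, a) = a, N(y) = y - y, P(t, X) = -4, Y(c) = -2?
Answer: 433636/551 ≈ 787.00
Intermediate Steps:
N(y) = 0
b(r) = r*(47 + r) (b(r) = (r + 0)*(r + 47) = r*(47 + r))
(687 + (-10)²) + 1/(m(45, 1) + b(-23)) = (687 + (-10)²) + 1/(1 - 23*(47 - 23)) = (687 + 100) + 1/(1 - 23*24) = 787 + 1/(1 - 552) = 787 + 1/(-551) = 787 - 1/551 = 433636/551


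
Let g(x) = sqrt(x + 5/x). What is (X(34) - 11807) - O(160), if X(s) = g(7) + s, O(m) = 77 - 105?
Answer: -11745 + 3*sqrt(42)/7 ≈ -11742.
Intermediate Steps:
O(m) = -28
X(s) = s + 3*sqrt(42)/7 (X(s) = sqrt(7 + 5/7) + s = sqrt(54/7) + s = 3*sqrt(42)/7 + s = s + 3*sqrt(42)/7)
(X(34) - 11807) - O(160) = ((34 + 3*sqrt(42)/7) - 11807) - 1*(-28) = (-11773 + 3*sqrt(42)/7) + 28 = -11745 + 3*sqrt(42)/7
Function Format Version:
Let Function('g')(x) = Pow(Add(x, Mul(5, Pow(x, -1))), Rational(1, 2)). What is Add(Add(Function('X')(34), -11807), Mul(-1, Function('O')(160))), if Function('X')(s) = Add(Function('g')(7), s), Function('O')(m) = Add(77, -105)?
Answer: Add(-11745, Mul(Rational(3, 7), Pow(42, Rational(1, 2)))) ≈ -11742.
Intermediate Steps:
Function('O')(m) = -28
Function('X')(s) = Add(s, Mul(Rational(3, 7), Pow(42, Rational(1, 2)))) (Function('X')(s) = Add(Pow(Add(7, Mul(5, Pow(7, -1))), Rational(1, 2)), s) = Add(Pow(Add(7, Mul(5, Rational(1, 7))), Rational(1, 2)), s) = Add(Pow(Add(7, Rational(5, 7)), Rational(1, 2)), s) = Add(Pow(Rational(54, 7), Rational(1, 2)), s) = Add(Mul(Rational(3, 7), Pow(42, Rational(1, 2))), s) = Add(s, Mul(Rational(3, 7), Pow(42, Rational(1, 2)))))
Add(Add(Function('X')(34), -11807), Mul(-1, Function('O')(160))) = Add(Add(Add(34, Mul(Rational(3, 7), Pow(42, Rational(1, 2)))), -11807), Mul(-1, -28)) = Add(Add(-11773, Mul(Rational(3, 7), Pow(42, Rational(1, 2)))), 28) = Add(-11745, Mul(Rational(3, 7), Pow(42, Rational(1, 2))))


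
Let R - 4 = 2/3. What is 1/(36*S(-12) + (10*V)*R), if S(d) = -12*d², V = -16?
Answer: -3/188864 ≈ -1.5884e-5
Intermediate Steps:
R = 14/3 (R = 4 + 2/3 = 4 + 2*(⅓) = 4 + ⅔ = 14/3 ≈ 4.6667)
1/(36*S(-12) + (10*V)*R) = 1/(36*(-12*(-12)²) + (10*(-16))*(14/3)) = 1/(36*(-12*144) - 160*14/3) = 1/(36*(-1728) - 2240/3) = 1/(-62208 - 2240/3) = 1/(-188864/3) = -3/188864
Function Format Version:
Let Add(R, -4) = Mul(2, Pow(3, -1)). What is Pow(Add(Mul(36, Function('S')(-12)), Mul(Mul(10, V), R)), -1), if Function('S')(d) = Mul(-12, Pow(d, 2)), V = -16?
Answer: Rational(-3, 188864) ≈ -1.5884e-5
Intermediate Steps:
R = Rational(14, 3) (R = Add(4, Mul(2, Pow(3, -1))) = Add(4, Mul(2, Rational(1, 3))) = Add(4, Rational(2, 3)) = Rational(14, 3) ≈ 4.6667)
Pow(Add(Mul(36, Function('S')(-12)), Mul(Mul(10, V), R)), -1) = Pow(Add(Mul(36, Mul(-12, Pow(-12, 2))), Mul(Mul(10, -16), Rational(14, 3))), -1) = Pow(Add(Mul(36, Mul(-12, 144)), Mul(-160, Rational(14, 3))), -1) = Pow(Add(Mul(36, -1728), Rational(-2240, 3)), -1) = Pow(Add(-62208, Rational(-2240, 3)), -1) = Pow(Rational(-188864, 3), -1) = Rational(-3, 188864)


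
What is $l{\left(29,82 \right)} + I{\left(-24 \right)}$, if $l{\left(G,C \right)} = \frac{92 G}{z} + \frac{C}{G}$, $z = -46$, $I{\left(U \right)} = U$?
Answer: $- \frac{2296}{29} \approx -79.172$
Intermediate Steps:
$l{\left(G,C \right)} = - 2 G + \frac{C}{G}$ ($l{\left(G,C \right)} = \frac{92 G}{-46} + \frac{C}{G} = 92 G \left(- \frac{1}{46}\right) + \frac{C}{G} = - 2 G + \frac{C}{G}$)
$l{\left(29,82 \right)} + I{\left(-24 \right)} = \left(\left(-2\right) 29 + \frac{82}{29}\right) - 24 = \left(-58 + 82 \cdot \frac{1}{29}\right) - 24 = \left(-58 + \frac{82}{29}\right) - 24 = - \frac{1600}{29} - 24 = - \frac{2296}{29}$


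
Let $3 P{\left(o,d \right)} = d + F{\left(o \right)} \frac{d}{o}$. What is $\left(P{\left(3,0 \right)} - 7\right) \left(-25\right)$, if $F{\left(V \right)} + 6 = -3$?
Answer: $175$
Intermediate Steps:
$F{\left(V \right)} = -9$ ($F{\left(V \right)} = -6 - 3 = -9$)
$P{\left(o,d \right)} = \frac{d}{3} - \frac{3 d}{o}$ ($P{\left(o,d \right)} = \frac{d - 9 \frac{d}{o}}{3} = \frac{d - \frac{9 d}{o}}{3} = \frac{d}{3} - \frac{3 d}{o}$)
$\left(P{\left(3,0 \right)} - 7\right) \left(-25\right) = \left(\frac{1}{3} \cdot 0 \cdot \frac{1}{3} \left(-9 + 3\right) - 7\right) \left(-25\right) = \left(\frac{1}{3} \cdot 0 \cdot \frac{1}{3} \left(-6\right) - 7\right) \left(-25\right) = \left(0 - 7\right) \left(-25\right) = \left(-7\right) \left(-25\right) = 175$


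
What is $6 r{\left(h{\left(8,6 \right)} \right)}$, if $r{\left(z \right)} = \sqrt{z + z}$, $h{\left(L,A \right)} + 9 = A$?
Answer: $6 i \sqrt{6} \approx 14.697 i$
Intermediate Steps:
$h{\left(L,A \right)} = -9 + A$
$r{\left(z \right)} = \sqrt{2} \sqrt{z}$ ($r{\left(z \right)} = \sqrt{2 z} = \sqrt{2} \sqrt{z}$)
$6 r{\left(h{\left(8,6 \right)} \right)} = 6 \sqrt{2} \sqrt{-9 + 6} = 6 \sqrt{2} \sqrt{-3} = 6 \sqrt{2} i \sqrt{3} = 6 i \sqrt{6}$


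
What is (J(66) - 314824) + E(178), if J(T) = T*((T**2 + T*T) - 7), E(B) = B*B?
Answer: 291390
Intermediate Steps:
E(B) = B**2
J(T) = T*(-7 + 2*T**2) (J(T) = T*((T**2 + T**2) - 7) = T*(2*T**2 - 7) = T*(-7 + 2*T**2))
(J(66) - 314824) + E(178) = (66*(-7 + 2*66**2) - 314824) + 178**2 = (66*(-7 + 2*4356) - 314824) + 31684 = (66*(-7 + 8712) - 314824) + 31684 = (66*8705 - 314824) + 31684 = (574530 - 314824) + 31684 = 259706 + 31684 = 291390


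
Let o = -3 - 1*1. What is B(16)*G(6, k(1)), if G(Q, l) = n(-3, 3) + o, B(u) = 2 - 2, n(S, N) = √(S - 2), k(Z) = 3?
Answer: 0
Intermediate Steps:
n(S, N) = √(-2 + S)
B(u) = 0
o = -4 (o = -3 - 1 = -4)
G(Q, l) = -4 + I*√5 (G(Q, l) = √(-2 - 3) - 4 = √(-5) - 4 = I*√5 - 4 = -4 + I*√5)
B(16)*G(6, k(1)) = 0*(-4 + I*√5) = 0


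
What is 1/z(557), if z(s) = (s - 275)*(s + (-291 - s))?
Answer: -1/82062 ≈ -1.2186e-5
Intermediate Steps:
z(s) = 80025 - 291*s (z(s) = (-275 + s)*(-291) = 80025 - 291*s)
1/z(557) = 1/(80025 - 291*557) = 1/(80025 - 162087) = 1/(-82062) = -1/82062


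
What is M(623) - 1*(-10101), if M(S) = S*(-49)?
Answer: -20426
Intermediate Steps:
M(S) = -49*S
M(623) - 1*(-10101) = -49*623 - 1*(-10101) = -30527 + 10101 = -20426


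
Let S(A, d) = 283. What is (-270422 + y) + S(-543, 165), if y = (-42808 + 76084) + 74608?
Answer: -162255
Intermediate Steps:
y = 107884 (y = 33276 + 74608 = 107884)
(-270422 + y) + S(-543, 165) = (-270422 + 107884) + 283 = -162538 + 283 = -162255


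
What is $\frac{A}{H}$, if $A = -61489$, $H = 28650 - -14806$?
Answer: $- \frac{61489}{43456} \approx -1.415$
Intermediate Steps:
$H = 43456$ ($H = 28650 + 14806 = 43456$)
$\frac{A}{H} = - \frac{61489}{43456}$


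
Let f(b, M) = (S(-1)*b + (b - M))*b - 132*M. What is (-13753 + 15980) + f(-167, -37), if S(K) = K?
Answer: 932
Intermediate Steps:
f(b, M) = -132*M - M*b (f(b, M) = (-b + (b - M))*b - 132*M = (-M)*b - 132*M = -M*b - 132*M = -132*M - M*b)
(-13753 + 15980) + f(-167, -37) = (-13753 + 15980) - 37*(-132 - 1*(-167)) = 2227 - 37*(-132 + 167) = 2227 - 37*35 = 2227 - 1295 = 932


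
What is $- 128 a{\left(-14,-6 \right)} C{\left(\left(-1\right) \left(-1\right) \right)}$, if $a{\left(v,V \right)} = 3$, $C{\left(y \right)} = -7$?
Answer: $2688$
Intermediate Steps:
$- 128 a{\left(-14,-6 \right)} C{\left(\left(-1\right) \left(-1\right) \right)} = \left(-128\right) 3 \left(-7\right) = \left(-384\right) \left(-7\right) = 2688$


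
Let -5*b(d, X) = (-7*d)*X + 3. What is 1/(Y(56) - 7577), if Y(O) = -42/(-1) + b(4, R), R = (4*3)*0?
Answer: -5/37678 ≈ -0.00013270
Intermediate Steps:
R = 0 (R = 12*0 = 0)
b(d, X) = -3/5 + 7*X*d/5 (b(d, X) = -((-7*d)*X + 3)/5 = -(-7*X*d + 3)/5 = -(3 - 7*X*d)/5 = -3/5 + 7*X*d/5)
Y(O) = 207/5 (Y(O) = -42/(-1) + (-3/5 + (7/5)*0*4) = -42*(-1) + (-3/5 + 0) = 42 - 3/5 = 207/5)
1/(Y(56) - 7577) = 1/(207/5 - 7577) = 1/(-37678/5) = -5/37678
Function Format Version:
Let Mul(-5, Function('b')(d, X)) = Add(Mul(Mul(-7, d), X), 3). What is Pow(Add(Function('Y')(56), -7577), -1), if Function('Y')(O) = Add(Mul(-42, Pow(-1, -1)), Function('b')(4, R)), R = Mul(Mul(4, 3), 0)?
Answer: Rational(-5, 37678) ≈ -0.00013270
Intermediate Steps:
R = 0 (R = Mul(12, 0) = 0)
Function('b')(d, X) = Add(Rational(-3, 5), Mul(Rational(7, 5), X, d)) (Function('b')(d, X) = Mul(Rational(-1, 5), Add(Mul(Mul(-7, d), X), 3)) = Mul(Rational(-1, 5), Add(Mul(-7, X, d), 3)) = Mul(Rational(-1, 5), Add(3, Mul(-7, X, d))) = Add(Rational(-3, 5), Mul(Rational(7, 5), X, d)))
Function('Y')(O) = Rational(207, 5) (Function('Y')(O) = Add(Mul(-42, Pow(-1, -1)), Add(Rational(-3, 5), Mul(Rational(7, 5), 0, 4))) = Add(Mul(-42, -1), Add(Rational(-3, 5), 0)) = Add(42, Rational(-3, 5)) = Rational(207, 5))
Pow(Add(Function('Y')(56), -7577), -1) = Pow(Add(Rational(207, 5), -7577), -1) = Pow(Rational(-37678, 5), -1) = Rational(-5, 37678)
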